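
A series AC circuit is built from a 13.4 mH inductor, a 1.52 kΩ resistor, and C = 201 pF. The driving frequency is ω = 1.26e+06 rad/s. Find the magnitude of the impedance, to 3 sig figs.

13000 Ω

X_L = ωL = 16900 Ω
X_C = 1/(ωC) = 3950 Ω
Net reactance X = X_L − X_C = 12900 Ω
Z = 1520 + j12900 Ω
|Z| = √(1520² + 12900²) = 13000 Ω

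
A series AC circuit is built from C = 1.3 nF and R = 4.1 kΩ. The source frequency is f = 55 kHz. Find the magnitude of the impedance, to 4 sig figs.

ω = 2πf = 345600 rad/s
X_C = 1/(ωC) = 2226 Ω
Z = 4100 − j2226 Ω
|Z| = √(4100² + 2226²) = 4665 Ω

4665 Ω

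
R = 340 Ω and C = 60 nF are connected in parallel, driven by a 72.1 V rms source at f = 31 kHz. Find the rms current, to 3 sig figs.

ω = 2πf = 194800 rad/s
X_C = 1/(ωC) = 85.6 Ω
Parallel: admittances add. Y = 1/R + jωC
Y = (0.00294 + j0.0117) S
|Y| = 0.0121 S → |Z| = 1/|Y| = 83.0 Ω, ∠Z = −∠Y = -75.9°
I = V/|Z| = 72.1/83.0 = 869 mA

869 mA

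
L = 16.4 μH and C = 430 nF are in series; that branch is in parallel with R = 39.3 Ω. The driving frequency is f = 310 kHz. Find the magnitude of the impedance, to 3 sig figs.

24.2 Ω

ω = 2πf = 1.948e+06 rad/s
X_L = ωL = 31.9 Ω
X_C = 1/(ωC) = 1.19 Ω
Branch 1: Z₁ = R = 39.3 Ω
Branch 2 (series LC): Z₂ = j(X_L − X_C) = j30.7 Ω
Parallel: Z = Z₁Z₂/(Z₁+Z₂), |Z| = 24.2 Ω, ∠Z = 52.0°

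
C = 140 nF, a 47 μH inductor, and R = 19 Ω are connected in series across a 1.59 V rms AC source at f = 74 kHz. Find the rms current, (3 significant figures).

ω = 2πf = 465000 rad/s
X_L = ωL = 21.9 Ω
X_C = 1/(ωC) = 15.4 Ω
Net reactance X = X_L − X_C = 6.49 Ω
Z = 19.0 + j6.49 Ω
|Z| = √(19.0² + 6.49²) = 20.1 Ω
I = V/|Z| = 1.59/20.1 = 79.2 mA

79.2 mA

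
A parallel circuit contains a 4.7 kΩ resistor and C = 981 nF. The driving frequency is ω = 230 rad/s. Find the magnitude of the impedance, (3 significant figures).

X_C = 1/(ωC) = 4430 Ω
Parallel: admittances add. Y = 1/R + jωC
Y = (0.000213 + j0.000226) S
|Y| = 0.000310 S → |Z| = 1/|Y| = 3220 Ω, ∠Z = −∠Y = -46.7°

3220 Ω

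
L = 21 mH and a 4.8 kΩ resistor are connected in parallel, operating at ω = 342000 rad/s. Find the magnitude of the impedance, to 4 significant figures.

X_L = ωL = 7182 Ω
Parallel: admittances add. Y = 1/R + 1/(jωL)
Y = (0.0002083 − j0.0001392) S
|Y| = 0.0002506 S → |Z| = 1/|Y| = 3991 Ω, ∠Z = −∠Y = 33.76°

3991 Ω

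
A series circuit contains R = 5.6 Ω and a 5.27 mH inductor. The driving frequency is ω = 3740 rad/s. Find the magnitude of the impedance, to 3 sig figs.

20.5 Ω

X_L = ωL = 19.7 Ω
Z = 5.60 + j19.7 Ω
|Z| = √(5.60² + 19.7²) = 20.5 Ω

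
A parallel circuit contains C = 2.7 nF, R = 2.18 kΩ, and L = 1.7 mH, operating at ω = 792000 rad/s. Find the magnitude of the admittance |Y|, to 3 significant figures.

X_L = ωL = 1350 Ω
X_C = 1/(ωC) = 468 Ω
Parallel: admittances add. Y = 1/R + 1/(jωL) + jωC
Y = (0.000459 + j0.00140) S
|Y| = 0.00147 S → |Z| = 1/|Y| = 681 Ω, ∠Z = −∠Y = -71.8°

1.47 mS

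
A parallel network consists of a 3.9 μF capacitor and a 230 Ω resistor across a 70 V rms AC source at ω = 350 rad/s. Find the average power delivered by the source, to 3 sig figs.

21.3 W

X_C = 1/(ωC) = 733 Ω
Parallel: admittances add. Y = 1/R + jωC
Y = (0.00435 + j0.00136) S
|Y| = 0.00456 S → |Z| = 1/|Y| = 219 Ω, ∠Z = −∠Y = -17.4°
I = V/|Z| = 319 mA
P = VI cos φ = 70 × 0.319 × cos(-17.4°) = 21.3 W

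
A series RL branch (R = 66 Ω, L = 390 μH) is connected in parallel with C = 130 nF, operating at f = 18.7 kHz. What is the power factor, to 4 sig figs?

ω = 2πf = 117500 rad/s
X_L = ωL = 45.82 Ω
X_C = 1/(ωC) = 65.47 Ω
Branch 1 (R+jX_L): Z₁ = 66.00 + j45.82 Ω, |Z₁| = 80.35 Ω
Branch 2 (−jX_C): Z₂ = −j65.47 Ω
Parallel: Z = Z₁Z₂/(Z₁+Z₂), |Z| = 76.39 Ω, ∠Z = -38.65°
cos φ = cos(-38.65°) = 0.7810

0.7810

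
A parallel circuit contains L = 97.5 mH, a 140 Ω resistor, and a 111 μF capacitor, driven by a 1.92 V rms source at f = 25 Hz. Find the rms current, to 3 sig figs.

92.9 mA

ω = 2πf = 157.1 rad/s
X_L = ωL = 15.3 Ω
X_C = 1/(ωC) = 57.4 Ω
Parallel: admittances add. Y = 1/R + 1/(jωL) + jωC
Y = (0.00714 − j0.0479) S
|Y| = 0.0484 S → |Z| = 1/|Y| = 20.7 Ω, ∠Z = −∠Y = 81.5°
I = V/|Z| = 1.92/20.7 = 92.9 mA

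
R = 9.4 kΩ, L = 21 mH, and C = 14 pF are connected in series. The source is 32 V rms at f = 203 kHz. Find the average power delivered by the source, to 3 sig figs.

ω = 2πf = 1.275e+06 rad/s
X_L = ωL = 26800 Ω
X_C = 1/(ωC) = 56000 Ω
Net reactance X = X_L − X_C = -29200 Ω
Z = 9400 − j29200 Ω
|Z| = √(9400² + 29200²) = 30700 Ω
∠Z = arctan(-29200/9400) = -72.2°
I = V/|Z| = 1.04 mA
P = VI cos φ = 32 × 0.00104 × cos(-72.2°) = 10.2 mW

10.2 mW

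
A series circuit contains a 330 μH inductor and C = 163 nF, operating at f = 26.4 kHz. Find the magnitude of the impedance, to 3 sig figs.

ω = 2πf = 165900 rad/s
X_L = ωL = 54.7 Ω
X_C = 1/(ωC) = 37.0 Ω
Net reactance X = X_L − X_C = 17.8 Ω
Z = j17.8 Ω
|Z| = √(0² + 17.8²) = 17.8 Ω

17.8 Ω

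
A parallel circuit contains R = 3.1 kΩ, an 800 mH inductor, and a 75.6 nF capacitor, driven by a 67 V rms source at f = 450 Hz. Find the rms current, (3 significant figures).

26.5 mA

ω = 2πf = 2827 rad/s
X_L = ωL = 2260 Ω
X_C = 1/(ωC) = 4680 Ω
Parallel: admittances add. Y = 1/R + 1/(jωL) + jωC
Y = (0.000323 − j0.000228) S
|Y| = 0.000395 S → |Z| = 1/|Y| = 2530 Ω, ∠Z = −∠Y = 35.3°
I = V/|Z| = 67/2530 = 26.5 mA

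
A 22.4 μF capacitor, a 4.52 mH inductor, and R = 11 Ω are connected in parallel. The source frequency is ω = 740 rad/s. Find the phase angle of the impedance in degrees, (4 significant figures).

72.16°

X_L = ωL = 3.345 Ω
X_C = 1/(ωC) = 60.33 Ω
Parallel: admittances add. Y = 1/R + 1/(jωL) + jωC
Y = (0.09091 − j0.2824) S
|Y| = 0.2967 S → |Z| = 1/|Y| = 3.371 Ω, ∠Z = −∠Y = 72.16°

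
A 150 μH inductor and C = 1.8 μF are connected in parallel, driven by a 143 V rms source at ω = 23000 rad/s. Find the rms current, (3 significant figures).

X_L = ωL = 3.45 Ω
X_C = 1/(ωC) = 24.2 Ω
Parallel: admittances add. Y = 1/(jωL) + jωC
Y = (0 − j0.248) S
|Y| = 0.248 S → |Z| = 1/|Y| = 4.02 Ω, ∠Z = −∠Y = 90.0°
I = V/|Z| = 143/4.02 = 35.5 A

35.5 A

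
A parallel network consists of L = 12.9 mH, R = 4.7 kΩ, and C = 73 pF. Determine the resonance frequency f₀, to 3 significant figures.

164 kHz

ω₀ = 1/√(LC) = 1/√(0.0129 × 7.3e-11) = 1.03e+06 rad/s
f₀ = ω₀/(2π) = 164 kHz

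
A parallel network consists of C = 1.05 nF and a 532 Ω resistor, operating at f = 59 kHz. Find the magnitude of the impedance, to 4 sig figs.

ω = 2πf = 370700 rad/s
X_C = 1/(ωC) = 2569 Ω
Parallel: admittances add. Y = 1/R + jωC
Y = (0.001880 + j0.0003892) S
|Y| = 0.001920 S → |Z| = 1/|Y| = 520.9 Ω, ∠Z = −∠Y = -11.70°

520.9 Ω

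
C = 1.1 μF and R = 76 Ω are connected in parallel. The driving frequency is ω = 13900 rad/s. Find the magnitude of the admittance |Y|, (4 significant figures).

X_C = 1/(ωC) = 65.40 Ω
Parallel: admittances add. Y = 1/R + jωC
Y = (0.01316 + j0.01529) S
|Y| = 0.02017 S → |Z| = 1/|Y| = 49.57 Ω, ∠Z = −∠Y = -49.29°

20.17 mS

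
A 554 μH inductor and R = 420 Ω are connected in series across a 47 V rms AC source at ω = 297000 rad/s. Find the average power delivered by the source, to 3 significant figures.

X_L = ωL = 165 Ω
Z = 420 + j165 Ω
|Z| = √(420² + 165²) = 451 Ω
∠Z = arctan(165/420) = 21.4°
I = V/|Z| = 104 mA
P = VI cos φ = 47 × 0.104 × cos(21.4°) = 4.56 W

4.56 W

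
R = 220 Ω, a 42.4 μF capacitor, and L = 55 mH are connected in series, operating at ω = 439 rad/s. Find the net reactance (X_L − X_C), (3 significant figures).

-29.6 Ω

X_L = ωL = 24.1 Ω
X_C = 1/(ωC) = 53.7 Ω
X = 24.1 − 53.7 = -29.6 Ω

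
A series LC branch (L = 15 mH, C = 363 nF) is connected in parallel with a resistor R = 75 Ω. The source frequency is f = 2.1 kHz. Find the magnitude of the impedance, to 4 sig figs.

ω = 2πf = 13190 rad/s
X_L = ωL = 197.9 Ω
X_C = 1/(ωC) = 208.8 Ω
Branch 1: Z₁ = R = 75.00 Ω
Branch 2 (series LC): Z₂ = j(X_L − X_C) = −j10.86 Ω
Parallel: Z = Z₁Z₂/(Z₁+Z₂), |Z| = 10.75 Ω, ∠Z = -81.76°

10.75 Ω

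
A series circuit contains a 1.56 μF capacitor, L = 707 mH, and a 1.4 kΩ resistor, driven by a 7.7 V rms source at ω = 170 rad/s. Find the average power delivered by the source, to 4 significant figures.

5.430 mW

X_L = ωL = 120.2 Ω
X_C = 1/(ωC) = 3771 Ω
Net reactance X = X_L − X_C = -3651 Ω
Z = 1400 − j3651 Ω
|Z| = √(1400² + 3651²) = 3910 Ω
∠Z = arctan(-3651/1400) = -69.02°
I = V/|Z| = 1.969 mA
P = VI cos φ = 7.7 × 0.001969 × cos(-69.02°) = 5.430 mW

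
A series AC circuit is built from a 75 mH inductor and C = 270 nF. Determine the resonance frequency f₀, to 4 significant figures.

ω₀ = 1/√(LC) = 1/√(0.075 × 2.7e-07) = 7027 rad/s
f₀ = ω₀/(2π) = 1.118 kHz

1.118 kHz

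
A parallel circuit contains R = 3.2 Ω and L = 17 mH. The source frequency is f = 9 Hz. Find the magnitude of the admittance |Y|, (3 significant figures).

ω = 2πf = 56.55 rad/s
X_L = ωL = 0.961 Ω
Parallel: admittances add. Y = 1/R + 1/(jωL)
Y = (0.312 − j1.04) S
|Y| = 1.09 S → |Z| = 1/|Y| = 0.921 Ω, ∠Z = −∠Y = 73.3°

1.09 S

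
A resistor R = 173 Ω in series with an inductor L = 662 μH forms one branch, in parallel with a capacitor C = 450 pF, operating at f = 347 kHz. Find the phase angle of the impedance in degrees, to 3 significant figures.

-74.6°

ω = 2πf = 2.18e+06 rad/s
X_L = ωL = 1440 Ω
X_C = 1/(ωC) = 1020 Ω
Branch 1 (R+jX_L): Z₁ = 173 + j1440 Ω, |Z₁| = 1450 Ω
Branch 2 (−jX_C): Z₂ = −j1020 Ω
Parallel: Z = Z₁Z₂/(Z₁+Z₂), |Z| = 3230 Ω, ∠Z = -74.6°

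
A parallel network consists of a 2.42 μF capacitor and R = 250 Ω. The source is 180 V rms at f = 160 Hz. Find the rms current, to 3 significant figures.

843 mA

ω = 2πf = 1005 rad/s
X_C = 1/(ωC) = 411 Ω
Parallel: admittances add. Y = 1/R + jωC
Y = (0.00400 + j0.00243) S
|Y| = 0.00468 S → |Z| = 1/|Y| = 214 Ω, ∠Z = −∠Y = -31.3°
I = V/|Z| = 180/214 = 843 mA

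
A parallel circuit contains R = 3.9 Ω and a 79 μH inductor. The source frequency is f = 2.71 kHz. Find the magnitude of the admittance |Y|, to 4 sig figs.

ω = 2πf = 17030 rad/s
X_L = ωL = 1.345 Ω
Parallel: admittances add. Y = 1/R + 1/(jωL)
Y = (0.2564 − j0.7434) S
|Y| = 0.7864 S → |Z| = 1/|Y| = 1.272 Ω, ∠Z = −∠Y = 70.97°

786.4 mS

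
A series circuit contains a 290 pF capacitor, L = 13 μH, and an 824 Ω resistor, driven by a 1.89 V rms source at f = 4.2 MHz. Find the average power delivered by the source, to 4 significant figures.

ω = 2πf = 2.639e+07 rad/s
X_L = ωL = 343.1 Ω
X_C = 1/(ωC) = 130.7 Ω
Net reactance X = X_L − X_C = 212.4 Ω
Z = 824.0 + j212.4 Ω
|Z| = √(824.0² + 212.4²) = 850.9 Ω
∠Z = arctan(212.4/824.0) = 14.45°
I = V/|Z| = 2.221 mA
P = VI cos φ = 1.89 × 0.002221 × cos(14.45°) = 4.065 mW

4.065 mW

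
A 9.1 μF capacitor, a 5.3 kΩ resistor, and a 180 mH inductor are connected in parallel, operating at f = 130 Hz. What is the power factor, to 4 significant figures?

ω = 2πf = 816.8 rad/s
X_L = ωL = 147.0 Ω
X_C = 1/(ωC) = 134.5 Ω
Parallel: admittances add. Y = 1/R + 1/(jωL) + jωC
Y = (0.0001887 + j0.0006315) S
|Y| = 0.0006591 S → |Z| = 1/|Y| = 1517 Ω, ∠Z = −∠Y = -73.37°
cos φ = cos(-73.37°) = 0.2863

0.2863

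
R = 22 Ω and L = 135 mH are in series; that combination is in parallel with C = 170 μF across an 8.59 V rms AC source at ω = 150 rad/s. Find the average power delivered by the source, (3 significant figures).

1.82 W

X_L = ωL = 20.2 Ω
X_C = 1/(ωC) = 39.2 Ω
Branch 1 (R+jX_L): Z₁ = 22.0 + j20.2 Ω, |Z₁| = 29.9 Ω
Branch 2 (−jX_C): Z₂ = −j39.2 Ω
Parallel: Z = Z₁Z₂/(Z₁+Z₂), |Z| = 40.4 Ω, ∠Z = -6.61°
I = V/|Z| = 213 mA
P = VI cos φ = 8.59 × 0.213 × cos(-6.61°) = 1.82 W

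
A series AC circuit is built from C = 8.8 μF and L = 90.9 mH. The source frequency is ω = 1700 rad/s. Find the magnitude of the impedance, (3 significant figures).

X_L = ωL = 155 Ω
X_C = 1/(ωC) = 66.8 Ω
Net reactance X = X_L − X_C = 87.7 Ω
Z = j87.7 Ω
|Z| = √(0² + 87.7²) = 87.7 Ω

87.7 Ω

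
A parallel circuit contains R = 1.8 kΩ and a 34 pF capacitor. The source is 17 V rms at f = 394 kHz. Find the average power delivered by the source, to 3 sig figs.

ω = 2πf = 2.476e+06 rad/s
X_C = 1/(ωC) = 11900 Ω
Parallel: admittances add. Y = 1/R + jωC
Y = (0.000556 + j8.42e-05) S
|Y| = 0.000562 S → |Z| = 1/|Y| = 1780 Ω, ∠Z = −∠Y = -8.62°
I = V/|Z| = 9.55 mA
P = VI cos φ = 17 × 0.00955 × cos(-8.62°) = 161 mW

161 mW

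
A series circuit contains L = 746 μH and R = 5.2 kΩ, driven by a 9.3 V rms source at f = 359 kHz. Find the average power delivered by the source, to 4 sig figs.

ω = 2πf = 2.256e+06 rad/s
X_L = ωL = 1683 Ω
Z = 5200 + j1683 Ω
|Z| = √(5200² + 1683²) = 5465 Ω
∠Z = arctan(1683/5200) = 17.93°
I = V/|Z| = 1.702 mA
P = VI cos φ = 9.3 × 0.001702 × cos(17.93°) = 15.06 mW

15.06 mW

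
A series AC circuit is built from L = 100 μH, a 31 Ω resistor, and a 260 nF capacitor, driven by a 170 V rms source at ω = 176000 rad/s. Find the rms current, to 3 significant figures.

X_L = ωL = 17.6 Ω
X_C = 1/(ωC) = 21.9 Ω
Net reactance X = X_L − X_C = -4.25 Ω
Z = 31.0 − j4.25 Ω
|Z| = √(31.0² + 4.25²) = 31.3 Ω
I = V/|Z| = 170/31.3 = 5.43 A

5.43 A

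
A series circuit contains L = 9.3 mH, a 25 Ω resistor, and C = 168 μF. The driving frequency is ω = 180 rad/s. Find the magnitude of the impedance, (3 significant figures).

40.1 Ω

X_L = ωL = 1.67 Ω
X_C = 1/(ωC) = 33.1 Ω
Net reactance X = X_L − X_C = -31.4 Ω
Z = 25.0 − j31.4 Ω
|Z| = √(25.0² + 31.4²) = 40.1 Ω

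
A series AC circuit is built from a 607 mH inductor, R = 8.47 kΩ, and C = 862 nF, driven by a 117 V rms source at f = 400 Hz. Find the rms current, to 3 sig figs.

13.7 mA

ω = 2πf = 2513 rad/s
X_L = ωL = 1530 Ω
X_C = 1/(ωC) = 462 Ω
Net reactance X = X_L − X_C = 1060 Ω
Z = 8470 + j1060 Ω
|Z| = √(8470² + 1060²) = 8540 Ω
I = V/|Z| = 117/8540 = 13.7 mA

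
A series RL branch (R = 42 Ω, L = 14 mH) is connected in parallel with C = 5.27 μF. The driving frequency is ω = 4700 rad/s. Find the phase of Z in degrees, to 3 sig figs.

-63.7°

X_L = ωL = 65.8 Ω
X_C = 1/(ωC) = 40.4 Ω
Branch 1 (R+jX_L): Z₁ = 42.0 + j65.8 Ω, |Z₁| = 78.1 Ω
Branch 2 (−jX_C): Z₂ = −j40.4 Ω
Parallel: Z = Z₁Z₂/(Z₁+Z₂), |Z| = 64.2 Ω, ∠Z = -63.7°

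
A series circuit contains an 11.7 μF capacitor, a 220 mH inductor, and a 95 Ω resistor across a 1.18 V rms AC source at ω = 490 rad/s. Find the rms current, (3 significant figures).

X_L = ωL = 108 Ω
X_C = 1/(ωC) = 174 Ω
Net reactance X = X_L − X_C = -66.6 Ω
Z = 95.0 − j66.6 Ω
|Z| = √(95.0² + 66.6²) = 116 Ω
I = V/|Z| = 1.18/116 = 10.2 mA

10.2 mA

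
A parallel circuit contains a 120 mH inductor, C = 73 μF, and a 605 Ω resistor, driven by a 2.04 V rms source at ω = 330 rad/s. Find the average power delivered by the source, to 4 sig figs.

X_L = ωL = 39.60 Ω
X_C = 1/(ωC) = 41.51 Ω
Parallel: admittances add. Y = 1/R + 1/(jωL) + jωC
Y = (0.001653 − j0.001163) S
|Y| = 0.002021 S → |Z| = 1/|Y| = 494.9 Ω, ∠Z = −∠Y = 35.12°
I = V/|Z| = 4.122 mA
P = VI cos φ = 2.04 × 0.004122 × cos(35.12°) = 6.879 mW

6.879 mW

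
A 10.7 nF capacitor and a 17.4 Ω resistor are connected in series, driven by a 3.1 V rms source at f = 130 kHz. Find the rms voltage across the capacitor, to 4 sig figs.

ω = 2πf = 816800 rad/s
X_C = 1/(ωC) = 114.4 Ω
Z = 17.40 − j114.4 Ω
|Z| = √(17.40² + 114.4²) = 115.7 Ω
I = V/|Z| = 26.79 mA
V_C = I·|Z_C| = 0.02679 × 114.4 = 3.065 V

3.065 V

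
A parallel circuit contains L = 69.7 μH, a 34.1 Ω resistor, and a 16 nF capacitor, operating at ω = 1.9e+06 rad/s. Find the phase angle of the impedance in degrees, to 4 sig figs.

-37.92°

X_L = ωL = 132.4 Ω
X_C = 1/(ωC) = 32.89 Ω
Parallel: admittances add. Y = 1/R + 1/(jωL) + jωC
Y = (0.02933 + j0.02285) S
|Y| = 0.03718 S → |Z| = 1/|Y| = 26.90 Ω, ∠Z = −∠Y = -37.92°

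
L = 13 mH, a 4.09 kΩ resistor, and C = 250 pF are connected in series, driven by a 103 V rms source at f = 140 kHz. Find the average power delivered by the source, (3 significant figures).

676 mW

ω = 2πf = 879600 rad/s
X_L = ωL = 11400 Ω
X_C = 1/(ωC) = 4550 Ω
Net reactance X = X_L − X_C = 6890 Ω
Z = 4090 + j6890 Ω
|Z| = √(4090² + 6890²) = 8010 Ω
∠Z = arctan(6890/4090) = 59.3°
I = V/|Z| = 12.9 mA
P = VI cos φ = 103 × 0.0129 × cos(59.3°) = 676 mW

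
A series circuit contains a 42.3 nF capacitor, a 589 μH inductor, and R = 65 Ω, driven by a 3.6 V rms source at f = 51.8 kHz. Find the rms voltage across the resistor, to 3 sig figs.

1.72 V

ω = 2πf = 325500 rad/s
X_L = ωL = 192 Ω
X_C = 1/(ωC) = 72.6 Ω
Net reactance X = X_L − X_C = 119 Ω
Z = 65.0 + j119 Ω
|Z| = √(65.0² + 119²) = 136 Ω
I = V/|Z| = 26.5 mA
V_R = I·|Z_R| = 0.0265 × 65.0 = 1.72 V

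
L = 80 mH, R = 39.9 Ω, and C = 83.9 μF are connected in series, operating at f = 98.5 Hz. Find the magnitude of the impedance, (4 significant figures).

50.07 Ω

ω = 2πf = 618.9 rad/s
X_L = ωL = 49.51 Ω
X_C = 1/(ωC) = 19.26 Ω
Net reactance X = X_L − X_C = 30.25 Ω
Z = 39.90 + j30.25 Ω
|Z| = √(39.90² + 30.25²) = 50.07 Ω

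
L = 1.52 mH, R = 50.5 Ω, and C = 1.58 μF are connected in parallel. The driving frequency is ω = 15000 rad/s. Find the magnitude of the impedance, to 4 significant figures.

X_L = ωL = 22.80 Ω
X_C = 1/(ωC) = 42.19 Ω
Parallel: admittances add. Y = 1/R + 1/(jωL) + jωC
Y = (0.01980 − j0.02016) S
|Y| = 0.02826 S → |Z| = 1/|Y| = 35.39 Ω, ∠Z = −∠Y = 45.51°

35.39 Ω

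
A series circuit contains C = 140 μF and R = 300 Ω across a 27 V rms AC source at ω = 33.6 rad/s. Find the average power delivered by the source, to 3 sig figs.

X_C = 1/(ωC) = 213 Ω
Z = 300 − j213 Ω
|Z| = √(300² + 213²) = 368 Ω
∠Z = arctan(-213/300) = -35.3°
I = V/|Z| = 73.4 mA
P = VI cos φ = 27 × 0.0734 × cos(-35.3°) = 1.62 W

1.62 W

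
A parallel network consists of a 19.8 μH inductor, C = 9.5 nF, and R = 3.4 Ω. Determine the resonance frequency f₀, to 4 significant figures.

ω₀ = 1/√(LC) = 1/√(1.98e-05 × 9.5e-09) = 2.306e+06 rad/s
f₀ = ω₀/(2π) = 367.0 kHz

367.0 kHz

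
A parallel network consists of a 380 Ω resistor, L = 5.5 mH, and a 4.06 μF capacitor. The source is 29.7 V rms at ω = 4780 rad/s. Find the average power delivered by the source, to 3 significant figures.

X_L = ωL = 26.3 Ω
X_C = 1/(ωC) = 51.5 Ω
Parallel: admittances add. Y = 1/R + 1/(jωL) + jωC
Y = (0.00263 − j0.0186) S
|Y| = 0.0188 S → |Z| = 1/|Y| = 53.1 Ω, ∠Z = −∠Y = 82.0°
I = V/|Z| = 559 mA
P = VI cos φ = 29.7 × 0.559 × cos(82.0°) = 2.32 W

2.32 W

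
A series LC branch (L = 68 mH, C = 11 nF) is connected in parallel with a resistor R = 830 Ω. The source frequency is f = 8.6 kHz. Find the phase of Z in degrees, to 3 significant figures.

ω = 2πf = 54040 rad/s
X_L = ωL = 3670 Ω
X_C = 1/(ωC) = 1680 Ω
Branch 1: Z₁ = R = 830 Ω
Branch 2 (series LC): Z₂ = j(X_L − X_C) = j1990 Ω
Parallel: Z = Z₁Z₂/(Z₁+Z₂), |Z| = 766 Ω, ∠Z = 22.6°

22.6°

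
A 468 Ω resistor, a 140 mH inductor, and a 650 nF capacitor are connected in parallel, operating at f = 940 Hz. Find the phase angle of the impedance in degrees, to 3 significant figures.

ω = 2πf = 5906 rad/s
X_L = ωL = 827 Ω
X_C = 1/(ωC) = 260 Ω
Parallel: admittances add. Y = 1/R + 1/(jωL) + jωC
Y = (0.00214 + j0.00263) S
|Y| = 0.00339 S → |Z| = 1/|Y| = 295 Ω, ∠Z = −∠Y = -50.9°

-50.9°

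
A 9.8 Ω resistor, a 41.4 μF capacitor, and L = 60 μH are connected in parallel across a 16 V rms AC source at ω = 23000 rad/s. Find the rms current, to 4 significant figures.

3.990 A

X_L = ωL = 1.380 Ω
X_C = 1/(ωC) = 1.050 Ω
Parallel: admittances add. Y = 1/R + 1/(jωL) + jωC
Y = (0.1020 + j0.2276) S
|Y| = 0.2494 S → |Z| = 1/|Y| = 4.010 Ω, ∠Z = −∠Y = -65.85°
I = V/|Z| = 16/4.010 = 3.990 A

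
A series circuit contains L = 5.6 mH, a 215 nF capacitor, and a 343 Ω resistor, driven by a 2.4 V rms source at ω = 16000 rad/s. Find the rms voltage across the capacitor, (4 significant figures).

1.755 V

X_L = ωL = 89.60 Ω
X_C = 1/(ωC) = 290.7 Ω
Net reactance X = X_L − X_C = -201.1 Ω
Z = 343.0 − j201.1 Ω
|Z| = √(343.0² + 201.1²) = 397.6 Ω
I = V/|Z| = 6.036 mA
V_C = I·|Z_C| = 0.006036 × 290.7 = 1.755 V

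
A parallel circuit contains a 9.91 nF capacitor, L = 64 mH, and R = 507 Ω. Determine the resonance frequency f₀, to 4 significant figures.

6.320 kHz

ω₀ = 1/√(LC) = 1/√(0.064 × 9.91e-09) = 39710 rad/s
f₀ = ω₀/(2π) = 6.320 kHz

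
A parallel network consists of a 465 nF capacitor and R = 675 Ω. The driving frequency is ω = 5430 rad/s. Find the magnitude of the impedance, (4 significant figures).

341.6 Ω

X_C = 1/(ωC) = 396.0 Ω
Parallel: admittances add. Y = 1/R + jωC
Y = (0.001481 + j0.002525) S
|Y| = 0.002927 S → |Z| = 1/|Y| = 341.6 Ω, ∠Z = −∠Y = -59.60°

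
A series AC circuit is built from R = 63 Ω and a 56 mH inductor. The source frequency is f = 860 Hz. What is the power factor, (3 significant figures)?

0.204

ω = 2πf = 5404 rad/s
X_L = ωL = 303 Ω
Z = 63.0 + j303 Ω
|Z| = √(63.0² + 303²) = 309 Ω
∠Z = arctan(303/63.0) = 78.2°
cos φ = cos(78.2°) = 0.204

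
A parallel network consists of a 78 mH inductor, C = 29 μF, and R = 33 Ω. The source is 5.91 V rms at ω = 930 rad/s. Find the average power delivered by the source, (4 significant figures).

1.058 W

X_L = ωL = 72.54 Ω
X_C = 1/(ωC) = 37.08 Ω
Parallel: admittances add. Y = 1/R + 1/(jωL) + jωC
Y = (0.03030 + j0.01318) S
|Y| = 0.03305 S → |Z| = 1/|Y| = 30.26 Ω, ∠Z = −∠Y = -23.51°
I = V/|Z| = 195.3 mA
P = VI cos φ = 5.91 × 0.1953 × cos(-23.51°) = 1.058 W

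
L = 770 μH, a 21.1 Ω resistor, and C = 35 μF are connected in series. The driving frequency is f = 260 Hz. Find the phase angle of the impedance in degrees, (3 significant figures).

ω = 2πf = 1634 rad/s
X_L = ωL = 1.26 Ω
X_C = 1/(ωC) = 17.5 Ω
Net reactance X = X_L − X_C = -16.2 Ω
Z = 21.1 − j16.2 Ω
|Z| = √(21.1² + 16.2²) = 26.6 Ω
∠Z = arctan(-16.2/21.1) = -37.6°

-37.6°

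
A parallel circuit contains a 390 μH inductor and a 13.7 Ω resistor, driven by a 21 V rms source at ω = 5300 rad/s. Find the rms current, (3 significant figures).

X_L = ωL = 2.07 Ω
Parallel: admittances add. Y = 1/R + 1/(jωL)
Y = (0.0730 − j0.484) S
|Y| = 0.489 S → |Z| = 1/|Y| = 2.04 Ω, ∠Z = −∠Y = 81.4°
I = V/|Z| = 21/2.04 = 10.3 A

10.3 A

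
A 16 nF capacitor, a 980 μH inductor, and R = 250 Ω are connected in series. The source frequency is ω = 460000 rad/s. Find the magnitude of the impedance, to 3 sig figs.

402 Ω

X_L = ωL = 451 Ω
X_C = 1/(ωC) = 136 Ω
Net reactance X = X_L − X_C = 315 Ω
Z = 250 + j315 Ω
|Z| = √(250² + 315²) = 402 Ω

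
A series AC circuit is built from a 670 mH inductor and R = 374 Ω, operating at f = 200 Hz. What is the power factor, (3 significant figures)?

0.406

ω = 2πf = 1257 rad/s
X_L = ωL = 842 Ω
Z = 374 + j842 Ω
|Z| = √(374² + 842²) = 921 Ω
∠Z = arctan(842/374) = 66.0°
cos φ = cos(66.0°) = 0.406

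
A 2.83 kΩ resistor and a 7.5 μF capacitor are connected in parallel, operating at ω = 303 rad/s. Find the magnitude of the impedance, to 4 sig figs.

X_C = 1/(ωC) = 440.0 Ω
Parallel: admittances add. Y = 1/R + jωC
Y = (0.0003534 + j0.002273) S
|Y| = 0.002300 S → |Z| = 1/|Y| = 434.8 Ω, ∠Z = −∠Y = -81.16°

434.8 Ω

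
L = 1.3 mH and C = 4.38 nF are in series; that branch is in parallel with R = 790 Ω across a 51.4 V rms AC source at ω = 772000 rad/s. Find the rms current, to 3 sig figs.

97.5 mA

X_L = ωL = 1000 Ω
X_C = 1/(ωC) = 296 Ω
Branch 1: Z₁ = R = 790 Ω
Branch 2 (series LC): Z₂ = j(X_L − X_C) = j708 Ω
Parallel: Z = Z₁Z₂/(Z₁+Z₂), |Z| = 527 Ω, ∠Z = 48.1°
I = V/|Z| = 51.4/527 = 97.5 mA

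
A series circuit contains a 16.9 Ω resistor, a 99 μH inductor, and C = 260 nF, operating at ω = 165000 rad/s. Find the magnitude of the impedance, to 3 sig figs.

18.3 Ω

X_L = ωL = 16.3 Ω
X_C = 1/(ωC) = 23.3 Ω
Net reactance X = X_L − X_C = -6.98 Ω
Z = 16.9 − j6.98 Ω
|Z| = √(16.9² + 6.98²) = 18.3 Ω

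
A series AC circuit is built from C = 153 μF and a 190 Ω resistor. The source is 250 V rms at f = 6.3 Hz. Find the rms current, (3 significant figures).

ω = 2πf = 39.58 rad/s
X_C = 1/(ωC) = 165 Ω
Z = 190 − j165 Ω
|Z| = √(190² + 165²) = 252 Ω
I = V/|Z| = 250/252 = 993 mA

993 mA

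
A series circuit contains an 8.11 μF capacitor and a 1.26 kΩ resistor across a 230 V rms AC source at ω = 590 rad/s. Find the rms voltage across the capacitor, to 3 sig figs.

X_C = 1/(ωC) = 209 Ω
Z = 1260 − j209 Ω
|Z| = √(1260² + 209²) = 1280 Ω
I = V/|Z| = 180 mA
V_C = I·|Z_C| = 0.180 × 209 = 37.6 V

37.6 V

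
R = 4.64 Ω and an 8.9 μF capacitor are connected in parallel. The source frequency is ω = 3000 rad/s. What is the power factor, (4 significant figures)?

0.9924

X_C = 1/(ωC) = 37.45 Ω
Parallel: admittances add. Y = 1/R + jωC
Y = (0.2155 + j0.02670) S
|Y| = 0.2172 S → |Z| = 1/|Y| = 4.605 Ω, ∠Z = −∠Y = -7.062°
cos φ = cos(-7.062°) = 0.9924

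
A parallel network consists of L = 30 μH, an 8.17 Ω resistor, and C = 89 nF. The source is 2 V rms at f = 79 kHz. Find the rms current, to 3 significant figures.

249 mA

ω = 2πf = 496400 rad/s
X_L = ωL = 14.9 Ω
X_C = 1/(ωC) = 22.6 Ω
Parallel: admittances add. Y = 1/R + 1/(jωL) + jωC
Y = (0.122 − j0.0230) S
|Y| = 0.125 S → |Z| = 1/|Y| = 8.03 Ω, ∠Z = −∠Y = 10.6°
I = V/|Z| = 2/8.03 = 249 mA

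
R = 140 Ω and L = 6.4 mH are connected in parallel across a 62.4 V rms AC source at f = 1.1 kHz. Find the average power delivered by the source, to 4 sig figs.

27.81 W

ω = 2πf = 6912 rad/s
X_L = ωL = 44.23 Ω
Parallel: admittances add. Y = 1/R + 1/(jωL)
Y = (0.007143 − j0.02261) S
|Y| = 0.02371 S → |Z| = 1/|Y| = 42.18 Ω, ∠Z = −∠Y = 72.47°
I = V/|Z| = 1.479 A
P = VI cos φ = 62.4 × 1.479 × cos(72.47°) = 27.81 W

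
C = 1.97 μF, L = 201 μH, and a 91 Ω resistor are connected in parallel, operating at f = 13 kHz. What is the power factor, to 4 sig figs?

0.1092

ω = 2πf = 81680 rad/s
X_L = ωL = 16.42 Ω
X_C = 1/(ωC) = 6.215 Ω
Parallel: admittances add. Y = 1/R + 1/(jωL) + jωC
Y = (0.01099 + j0.1000) S
|Y| = 0.1006 S → |Z| = 1/|Y| = 9.940 Ω, ∠Z = −∠Y = -83.73°
cos φ = cos(-83.73°) = 0.1092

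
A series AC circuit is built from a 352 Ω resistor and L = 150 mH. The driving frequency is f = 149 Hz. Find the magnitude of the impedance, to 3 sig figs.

379 Ω

ω = 2πf = 936.2 rad/s
X_L = ωL = 140 Ω
Z = 352 + j140 Ω
|Z| = √(352² + 140²) = 379 Ω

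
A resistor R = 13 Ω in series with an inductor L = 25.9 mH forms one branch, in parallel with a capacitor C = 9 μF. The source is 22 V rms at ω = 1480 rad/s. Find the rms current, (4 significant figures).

X_L = ωL = 38.33 Ω
X_C = 1/(ωC) = 75.08 Ω
Branch 1 (R+jX_L): Z₁ = 13.00 + j38.33 Ω, |Z₁| = 40.48 Ω
Branch 2 (−jX_C): Z₂ = −j75.08 Ω
Parallel: Z = Z₁Z₂/(Z₁+Z₂), |Z| = 77.97 Ω, ∠Z = 51.78°
I = V/|Z| = 22/77.97 = 282.2 mA

282.2 mA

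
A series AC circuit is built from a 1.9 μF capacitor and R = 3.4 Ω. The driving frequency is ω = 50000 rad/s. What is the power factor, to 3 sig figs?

0.307

X_C = 1/(ωC) = 10.5 Ω
Z = 3.40 − j10.5 Ω
|Z| = √(3.40² + 10.5²) = 11.1 Ω
∠Z = arctan(-10.5/3.40) = -72.1°
cos φ = cos(-72.1°) = 0.307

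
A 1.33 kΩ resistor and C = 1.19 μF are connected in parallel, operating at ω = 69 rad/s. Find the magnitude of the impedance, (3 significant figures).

X_C = 1/(ωC) = 12200 Ω
Parallel: admittances add. Y = 1/R + jωC
Y = (0.000752 + j8.21e-05) S
|Y| = 0.000756 S → |Z| = 1/|Y| = 1320 Ω, ∠Z = −∠Y = -6.23°

1320 Ω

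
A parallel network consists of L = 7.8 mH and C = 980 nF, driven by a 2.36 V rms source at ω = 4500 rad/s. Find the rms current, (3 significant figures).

X_L = ωL = 35.1 Ω
X_C = 1/(ωC) = 227 Ω
Parallel: admittances add. Y = 1/(jωL) + jωC
Y = (0 − j0.0241) S
|Y| = 0.0241 S → |Z| = 1/|Y| = 41.5 Ω, ∠Z = −∠Y = 90.0°
I = V/|Z| = 2.36/41.5 = 56.8 mA

56.8 mA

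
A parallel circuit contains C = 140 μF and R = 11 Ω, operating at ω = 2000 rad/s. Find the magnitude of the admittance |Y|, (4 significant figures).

294.4 mS

X_C = 1/(ωC) = 3.571 Ω
Parallel: admittances add. Y = 1/R + jωC
Y = (0.09091 + j0.2800) S
|Y| = 0.2944 S → |Z| = 1/|Y| = 3.397 Ω, ∠Z = −∠Y = -72.01°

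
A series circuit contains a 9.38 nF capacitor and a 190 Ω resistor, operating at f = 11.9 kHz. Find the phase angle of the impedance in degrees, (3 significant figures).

-82.4°

ω = 2πf = 74770 rad/s
X_C = 1/(ωC) = 1430 Ω
Z = 190 − j1430 Ω
|Z| = √(190² + 1430²) = 1440 Ω
∠Z = arctan(-1430/190) = -82.4°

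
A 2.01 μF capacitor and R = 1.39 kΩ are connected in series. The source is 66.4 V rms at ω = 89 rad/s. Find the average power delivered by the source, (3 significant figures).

X_C = 1/(ωC) = 5590 Ω
Z = 1390 − j5590 Ω
|Z| = √(1390² + 5590²) = 5760 Ω
∠Z = arctan(-5590/1390) = -76.0°
I = V/|Z| = 11.5 mA
P = VI cos φ = 66.4 × 0.0115 × cos(-76.0°) = 185 mW

185 mW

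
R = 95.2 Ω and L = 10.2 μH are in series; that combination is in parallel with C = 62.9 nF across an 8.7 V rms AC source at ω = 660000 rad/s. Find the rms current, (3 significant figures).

X_L = ωL = 6.73 Ω
X_C = 1/(ωC) = 24.1 Ω
Branch 1 (R+jX_L): Z₁ = 95.2 + j6.73 Ω, |Z₁| = 95.4 Ω
Branch 2 (−jX_C): Z₂ = −j24.1 Ω
Parallel: Z = Z₁Z₂/(Z₁+Z₂), |Z| = 23.8 Ω, ∠Z = -75.6°
I = V/|Z| = 8.7/23.8 = 366 mA

366 mA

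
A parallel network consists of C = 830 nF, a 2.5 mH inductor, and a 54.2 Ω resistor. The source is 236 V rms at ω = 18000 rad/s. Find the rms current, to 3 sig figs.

X_L = ωL = 45.0 Ω
X_C = 1/(ωC) = 66.9 Ω
Parallel: admittances add. Y = 1/R + 1/(jωL) + jωC
Y = (0.0185 − j0.00728) S
|Y| = 0.0198 S → |Z| = 1/|Y| = 50.4 Ω, ∠Z = −∠Y = 21.5°
I = V/|Z| = 236/50.4 = 4.68 A

4.68 A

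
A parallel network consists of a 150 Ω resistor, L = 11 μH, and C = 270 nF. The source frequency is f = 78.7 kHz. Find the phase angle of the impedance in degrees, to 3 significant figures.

82.5°

ω = 2πf = 494500 rad/s
X_L = ωL = 5.44 Ω
X_C = 1/(ωC) = 7.49 Ω
Parallel: admittances add. Y = 1/R + 1/(jωL) + jωC
Y = (0.00667 − j0.0503) S
|Y| = 0.0508 S → |Z| = 1/|Y| = 19.7 Ω, ∠Z = −∠Y = 82.5°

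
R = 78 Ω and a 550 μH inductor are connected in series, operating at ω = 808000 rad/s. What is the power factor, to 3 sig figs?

X_L = ωL = 444 Ω
Z = 78.0 + j444 Ω
|Z| = √(78.0² + 444²) = 451 Ω
∠Z = arctan(444/78.0) = 80.0°
cos φ = cos(80.0°) = 0.173

0.173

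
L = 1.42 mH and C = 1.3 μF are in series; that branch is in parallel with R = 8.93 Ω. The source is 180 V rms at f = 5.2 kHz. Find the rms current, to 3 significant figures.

ω = 2πf = 32670 rad/s
X_L = ωL = 46.4 Ω
X_C = 1/(ωC) = 23.5 Ω
Branch 1: Z₁ = R = 8.93 Ω
Branch 2 (series LC): Z₂ = j(X_L − X_C) = j22.9 Ω
Parallel: Z = Z₁Z₂/(Z₁+Z₂), |Z| = 8.32 Ω, ∠Z = 21.3°
I = V/|Z| = 180/8.32 = 21.6 A

21.6 A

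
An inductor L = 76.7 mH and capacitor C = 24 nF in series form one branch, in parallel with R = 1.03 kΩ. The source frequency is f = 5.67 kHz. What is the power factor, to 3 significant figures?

ω = 2πf = 35630 rad/s
X_L = ωL = 2730 Ω
X_C = 1/(ωC) = 1170 Ω
Branch 1: Z₁ = R = 1030 Ω
Branch 2 (series LC): Z₂ = j(X_L − X_C) = j1560 Ω
Parallel: Z = Z₁Z₂/(Z₁+Z₂), |Z| = 860 Ω, ∠Z = 33.4°
cos φ = cos(33.4°) = 0.835

0.835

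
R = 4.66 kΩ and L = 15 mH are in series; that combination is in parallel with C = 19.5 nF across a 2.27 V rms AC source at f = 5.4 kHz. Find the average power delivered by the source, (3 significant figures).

ω = 2πf = 33930 rad/s
X_L = ωL = 509 Ω
X_C = 1/(ωC) = 1510 Ω
Branch 1 (R+jX_L): Z₁ = 4660 + j509 Ω, |Z₁| = 4690 Ω
Branch 2 (−jX_C): Z₂ = −j1510 Ω
Parallel: Z = Z₁Z₂/(Z₁+Z₂), |Z| = 1490 Ω, ∠Z = -71.6°
I = V/|Z| = 1.53 mA
P = VI cos φ = 2.27 × 0.00153 × cos(-71.6°) = 1.09 mW

1.09 mW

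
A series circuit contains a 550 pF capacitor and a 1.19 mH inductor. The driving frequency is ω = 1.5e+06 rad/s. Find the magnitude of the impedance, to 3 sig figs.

573 Ω

X_L = ωL = 1790 Ω
X_C = 1/(ωC) = 1210 Ω
Net reactance X = X_L − X_C = 573 Ω
Z = j573 Ω
|Z| = √(0² + 573²) = 573 Ω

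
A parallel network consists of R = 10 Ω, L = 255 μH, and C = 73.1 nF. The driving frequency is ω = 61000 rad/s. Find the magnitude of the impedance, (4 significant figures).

X_L = ωL = 15.56 Ω
X_C = 1/(ωC) = 224.3 Ω
Parallel: admittances add. Y = 1/R + 1/(jωL) + jωC
Y = (0.1000 − j0.05983) S
|Y| = 0.1165 S → |Z| = 1/|Y| = 8.581 Ω, ∠Z = −∠Y = 30.89°

8.581 Ω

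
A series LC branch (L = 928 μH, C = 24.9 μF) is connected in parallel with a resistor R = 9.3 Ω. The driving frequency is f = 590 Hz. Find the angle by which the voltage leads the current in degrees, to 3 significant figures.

-51.5°

ω = 2πf = 3707 rad/s
X_L = ωL = 3.44 Ω
X_C = 1/(ωC) = 10.8 Ω
Branch 1: Z₁ = R = 9.30 Ω
Branch 2 (series LC): Z₂ = j(X_L − X_C) = −j7.39 Ω
Parallel: Z = Z₁Z₂/(Z₁+Z₂), |Z| = 5.79 Ω, ∠Z = -51.5°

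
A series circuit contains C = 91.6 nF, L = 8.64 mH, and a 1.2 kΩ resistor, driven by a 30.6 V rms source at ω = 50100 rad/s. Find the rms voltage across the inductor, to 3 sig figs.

10.9 V

X_L = ωL = 433 Ω
X_C = 1/(ωC) = 218 Ω
Net reactance X = X_L − X_C = 215 Ω
Z = 1200 + j215 Ω
|Z| = √(1200² + 215²) = 1220 Ω
I = V/|Z| = 25.1 mA
V_L = I·|Z_L| = 0.0251 × 433 = 10.9 V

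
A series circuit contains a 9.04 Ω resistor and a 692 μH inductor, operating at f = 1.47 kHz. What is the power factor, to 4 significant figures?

ω = 2πf = 9236 rad/s
X_L = ωL = 6.392 Ω
Z = 9.040 + j6.392 Ω
|Z| = √(9.040² + 6.392²) = 11.07 Ω
∠Z = arctan(6.392/9.040) = 35.26°
cos φ = cos(35.26°) = 0.8165

0.8165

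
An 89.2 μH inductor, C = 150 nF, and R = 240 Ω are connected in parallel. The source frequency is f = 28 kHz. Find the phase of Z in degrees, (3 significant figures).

ω = 2πf = 175900 rad/s
X_L = ωL = 15.7 Ω
X_C = 1/(ωC) = 37.9 Ω
Parallel: admittances add. Y = 1/R + 1/(jωL) + jωC
Y = (0.00417 − j0.0373) S
|Y| = 0.0376 S → |Z| = 1/|Y| = 26.6 Ω, ∠Z = −∠Y = 83.6°

83.6°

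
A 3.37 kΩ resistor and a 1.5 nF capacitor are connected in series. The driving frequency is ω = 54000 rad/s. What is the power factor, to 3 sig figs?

0.263

X_C = 1/(ωC) = 12300 Ω
Z = 3370 − j12300 Ω
|Z| = √(3370² + 12300²) = 12800 Ω
∠Z = arctan(-12300/3370) = -74.7°
cos φ = cos(-74.7°) = 0.263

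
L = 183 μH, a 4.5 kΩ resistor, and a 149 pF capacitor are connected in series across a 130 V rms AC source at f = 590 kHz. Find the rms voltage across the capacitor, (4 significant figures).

ω = 2πf = 3.707e+06 rad/s
X_L = ωL = 678.4 Ω
X_C = 1/(ωC) = 1810 Ω
Net reactance X = X_L − X_C = -1132 Ω
Z = 4500 − j1132 Ω
|Z| = √(4500² + 1132²) = 4640 Ω
I = V/|Z| = 28.02 mA
V_C = I·|Z_C| = 0.02802 × 1810 = 50.72 V

50.72 V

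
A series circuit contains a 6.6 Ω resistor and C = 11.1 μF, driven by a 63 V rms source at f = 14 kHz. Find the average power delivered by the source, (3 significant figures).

ω = 2πf = 87960 rad/s
X_C = 1/(ωC) = 1.02 Ω
Z = 6.60 − j1.02 Ω
|Z| = √(6.60² + 1.02²) = 6.68 Ω
∠Z = arctan(-1.02/6.60) = -8.82°
I = V/|Z| = 9.43 A
P = VI cos φ = 63 × 9.43 × cos(-8.82°) = 587 W

587 W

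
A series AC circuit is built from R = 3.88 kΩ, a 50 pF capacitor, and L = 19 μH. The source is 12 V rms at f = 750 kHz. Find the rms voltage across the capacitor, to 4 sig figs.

ω = 2πf = 4.712e+06 rad/s
X_L = ωL = 89.54 Ω
X_C = 1/(ωC) = 4244 Ω
Net reactance X = X_L − X_C = -4155 Ω
Z = 3880 − j4155 Ω
|Z| = √(3880² + 4155²) = 5685 Ω
I = V/|Z| = 2.111 mA
V_C = I·|Z_C| = 0.002111 × 4244 = 8.959 V

8.959 V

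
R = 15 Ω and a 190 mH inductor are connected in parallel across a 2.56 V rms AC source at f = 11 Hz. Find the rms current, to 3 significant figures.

259 mA

ω = 2πf = 69.12 rad/s
X_L = ωL = 13.1 Ω
Parallel: admittances add. Y = 1/R + 1/(jωL)
Y = (0.0667 − j0.0762) S
|Y| = 0.101 S → |Z| = 1/|Y| = 9.88 Ω, ∠Z = −∠Y = 48.8°
I = V/|Z| = 2.56/9.88 = 259 mA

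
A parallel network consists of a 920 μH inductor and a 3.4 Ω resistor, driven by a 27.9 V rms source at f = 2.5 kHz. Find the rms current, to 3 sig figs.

8.43 A

ω = 2πf = 15710 rad/s
X_L = ωL = 14.5 Ω
Parallel: admittances add. Y = 1/R + 1/(jωL)
Y = (0.294 − j0.0692) S
|Y| = 0.302 S → |Z| = 1/|Y| = 3.31 Ω, ∠Z = −∠Y = 13.2°
I = V/|Z| = 27.9/3.31 = 8.43 A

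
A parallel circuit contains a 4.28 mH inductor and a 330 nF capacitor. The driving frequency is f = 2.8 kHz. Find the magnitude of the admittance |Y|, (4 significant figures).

7.475 mS

ω = 2πf = 17590 rad/s
X_L = ωL = 75.30 Ω
X_C = 1/(ωC) = 172.2 Ω
Parallel: admittances add. Y = 1/(jωL) + jωC
Y = (0 − j0.007475) S
|Y| = 0.007475 S → |Z| = 1/|Y| = 133.8 Ω, ∠Z = −∠Y = 90.00°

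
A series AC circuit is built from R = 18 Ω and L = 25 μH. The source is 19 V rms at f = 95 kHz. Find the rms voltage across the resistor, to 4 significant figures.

14.63 V

ω = 2πf = 596900 rad/s
X_L = ωL = 14.92 Ω
Z = 18.00 + j14.92 Ω
|Z| = √(18.00² + 14.92²) = 23.38 Ω
I = V/|Z| = 812.6 mA
V_R = I·|Z_R| = 0.8126 × 18.00 = 14.63 V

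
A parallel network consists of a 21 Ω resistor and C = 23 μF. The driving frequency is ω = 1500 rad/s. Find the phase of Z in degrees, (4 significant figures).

X_C = 1/(ωC) = 28.99 Ω
Parallel: admittances add. Y = 1/R + jωC
Y = (0.04762 + j0.03450) S
|Y| = 0.05880 S → |Z| = 1/|Y| = 17.01 Ω, ∠Z = −∠Y = -35.92°

-35.92°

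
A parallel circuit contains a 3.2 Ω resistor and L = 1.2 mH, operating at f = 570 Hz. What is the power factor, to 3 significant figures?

0.802

ω = 2πf = 3581 rad/s
X_L = ωL = 4.30 Ω
Parallel: admittances add. Y = 1/R + 1/(jωL)
Y = (0.312 − j0.233) S
|Y| = 0.390 S → |Z| = 1/|Y| = 2.57 Ω, ∠Z = −∠Y = 36.7°
cos φ = cos(36.7°) = 0.802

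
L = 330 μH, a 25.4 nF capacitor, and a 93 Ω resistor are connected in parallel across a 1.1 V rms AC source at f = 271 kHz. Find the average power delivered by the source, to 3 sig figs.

13.0 mW

ω = 2πf = 1.703e+06 rad/s
X_L = ωL = 562 Ω
X_C = 1/(ωC) = 23.1 Ω
Parallel: admittances add. Y = 1/R + 1/(jωL) + jωC
Y = (0.0108 + j0.0415) S
|Y| = 0.0428 S → |Z| = 1/|Y| = 23.3 Ω, ∠Z = −∠Y = -75.5°
I = V/|Z| = 47.1 mA
P = VI cos φ = 1.1 × 0.0471 × cos(-75.5°) = 13.0 mW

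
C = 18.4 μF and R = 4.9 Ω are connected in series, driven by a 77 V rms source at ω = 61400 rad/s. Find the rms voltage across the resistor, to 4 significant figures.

75.77 V

X_C = 1/(ωC) = 0.8851 Ω
Z = 4.900 − j0.8851 Ω
|Z| = √(4.900² + 0.8851²) = 4.979 Ω
I = V/|Z| = 15.46 A
V_R = I·|Z_R| = 15.46 × 4.900 = 75.77 V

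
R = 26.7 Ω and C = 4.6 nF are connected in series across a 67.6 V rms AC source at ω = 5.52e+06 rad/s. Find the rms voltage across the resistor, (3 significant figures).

X_C = 1/(ωC) = 39.4 Ω
Z = 26.7 − j39.4 Ω
|Z| = √(26.7² + 39.4²) = 47.6 Ω
I = V/|Z| = 1.42 A
V_R = I·|Z_R| = 1.42 × 26.7 = 37.9 V

37.9 V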